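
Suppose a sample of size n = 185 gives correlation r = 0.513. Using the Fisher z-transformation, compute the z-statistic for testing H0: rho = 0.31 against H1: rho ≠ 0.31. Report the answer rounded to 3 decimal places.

3.322

z_r = atanh(0.513) = 0.566793,  z_0 = atanh(0.31) = 0.320545
SE = 1/√(n−3) = 1/√182 = 0.074125
z = (z_r − z_0)/SE = (0.566793 − 0.320545) / 0.074125 = 0.246248 / 0.074125 = 3.322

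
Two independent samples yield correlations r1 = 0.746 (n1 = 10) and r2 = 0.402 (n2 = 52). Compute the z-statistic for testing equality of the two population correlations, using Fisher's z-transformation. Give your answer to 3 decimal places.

Fisher z-transforms: z1 = atanh(0.746) = 0.963874, z2 = atanh(0.402) = 0.426032; difference d = 0.537842
Var(d) = 1/7 + 1/49 = 0.1428571 + 0.0204082 = 0.1632653
z = d/√Var(d) = 0.537842 / √0.1632653 = 0.537842 / 0.404061 = 1.331

1.331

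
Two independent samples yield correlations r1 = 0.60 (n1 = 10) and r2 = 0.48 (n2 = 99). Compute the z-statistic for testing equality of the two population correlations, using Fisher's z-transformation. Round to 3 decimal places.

0.435

z1 = atanh(0.60) = 0.693147,  z2 = atanh(0.48) = 0.522984
SE = √(1/(n1−3) + 1/(n2−3)) = √(1/7 + 1/96) = √(0.1428571 + 0.0104167) = √0.1532738 = 0.391502
z = (z1 − z2)/SE = (0.693147 − 0.522984) / 0.391502 = 0.170163 / 0.391502 = 0.435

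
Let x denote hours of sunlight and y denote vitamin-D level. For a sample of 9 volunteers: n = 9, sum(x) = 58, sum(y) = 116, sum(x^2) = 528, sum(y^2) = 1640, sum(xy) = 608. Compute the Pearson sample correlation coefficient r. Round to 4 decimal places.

-0.9336

S_xy = nΣxy − ΣxΣy = 9·608 − 58·116 = 5472 − 6728 = -1256
S_xx = nΣx² − (Σx)² = 9·528 − 58² = 4752 − 3364 = 1388
S_yy = nΣy² − (Σy)² = 9·1640 − 116² = 14760 − 13456 = 1304
r = S_xy / √(S_xx·S_yy) = -1256 / √(1388·1304) = -1256 / √1809952 = -1256 / 1345.3446 = -0.9336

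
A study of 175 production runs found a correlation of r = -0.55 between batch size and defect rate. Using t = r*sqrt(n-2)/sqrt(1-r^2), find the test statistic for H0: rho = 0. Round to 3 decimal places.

-8.662

1 − r² = 1 − 0.3025 = 0.6975;  √(1−r²) = 0.835165
√(n−2) = √173 = 13.152946
t = r·√(n−2)/√(1−r²) = -0.55 · 13.152946 / 0.835165 = -8.662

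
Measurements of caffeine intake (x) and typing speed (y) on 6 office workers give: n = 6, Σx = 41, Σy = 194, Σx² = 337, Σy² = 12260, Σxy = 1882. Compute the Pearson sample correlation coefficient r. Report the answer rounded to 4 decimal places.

0.9537

S_xy = nΣxy − ΣxΣy = 6·1882 − 41·194 = 11292 − 7954 = 3338
S_xx = nΣx² − (Σx)² = 6·337 − 41² = 2022 − 1681 = 341
S_yy = nΣy² − (Σy)² = 6·12260 − 194² = 73560 − 37636 = 35924
r = S_xy / √(S_xx·S_yy) = 3338 / √(341·35924) = 3338 / √12250084 = 3338 / 3500.0120 = 0.9537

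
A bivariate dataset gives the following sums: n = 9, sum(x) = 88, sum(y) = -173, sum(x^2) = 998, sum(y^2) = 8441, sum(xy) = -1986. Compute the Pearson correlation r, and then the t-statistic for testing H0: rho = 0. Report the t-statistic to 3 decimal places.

Numerator: nΣxy − (Σx)(Σy) = 9·(-1986) − (88)(-173) = -2650
Denominator: √[(nΣx²−(Σx)²)(nΣy²−(Σy)²)]
  nΣx²−(Σx)² = 9·998 − 7744 = 1238;  nΣy²−(Σy)² = 9·8441 − 29929 = 46040
  √(1238·46040) = √56997520 = 7549.6702
r = -2650 / 7549.6702 = -0.3510
t = r·√(n−2)/√(1−r²) = -0.3510·√7 / √(1−0.123201) = -0.928659 / 0.936375 = -0.992

-0.992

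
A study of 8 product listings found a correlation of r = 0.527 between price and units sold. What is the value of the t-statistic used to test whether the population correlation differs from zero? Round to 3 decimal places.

1.519

t = r·√(n−2) / √(1−r²) with r = 0.527, n = 8
  = 0.527·√6 / √(1 − 0.277729)
  = 0.527·2.449490 / 0.849865
  = 1.290881 / 0.849865 = 1.519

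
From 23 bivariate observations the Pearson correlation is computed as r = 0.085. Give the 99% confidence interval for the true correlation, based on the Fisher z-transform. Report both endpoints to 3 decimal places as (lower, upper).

z_r = atanh(0.085) = 0.085206;  SE = 1/√(n−3) = 1/√20 = 0.223607
z-limits: 0.085206 ± 2.576·0.223607 = 0.085206 ± 0.576012 = [-0.490806, 0.661218]
ρ-limits: (tanh -0.490806, tanh 0.661218) = (-0.455, 0.579)

(-0.455, 0.579)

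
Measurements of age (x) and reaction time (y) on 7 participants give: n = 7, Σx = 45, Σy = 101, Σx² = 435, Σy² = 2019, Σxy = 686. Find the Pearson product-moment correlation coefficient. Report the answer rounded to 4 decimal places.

S_xy = nΣxy − ΣxΣy = 7·686 − 45·101 = 4802 − 4545 = 257
S_xx = nΣx² − (Σx)² = 7·435 − 45² = 3045 − 2025 = 1020
S_yy = nΣy² − (Σy)² = 7·2019 − 101² = 14133 − 10201 = 3932
r = S_xy / √(S_xx·S_yy) = 257 / √(1020·3932) = 257 / √4010640 = 257 / 2002.6582 = 0.1283

0.1283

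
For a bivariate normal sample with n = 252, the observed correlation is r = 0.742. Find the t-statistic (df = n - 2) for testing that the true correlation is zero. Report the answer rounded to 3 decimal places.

1 − r² = 1 − 0.550564 = 0.449436;  √(1−r²) = 0.670400
√(n−2) = √250 = 15.811388
t = r·√(n−2)/√(1−r²) = 0.742 · 15.811388 / 0.670400 = 17.500

17.500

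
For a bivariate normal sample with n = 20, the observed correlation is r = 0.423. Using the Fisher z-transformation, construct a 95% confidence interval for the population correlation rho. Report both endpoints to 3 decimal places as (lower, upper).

z_r = atanh(0.423) = 0.451340;  SE = 1/√(n−3) = 1/√17 = 0.242536
z-limits: 0.451340 ± 1.960·0.242536 = 0.451340 ± 0.475371 = [-0.024031, 0.926711]
ρ-limits: (tanh -0.024031, tanh 0.926711) = (-0.024, 0.729)

(-0.024, 0.729)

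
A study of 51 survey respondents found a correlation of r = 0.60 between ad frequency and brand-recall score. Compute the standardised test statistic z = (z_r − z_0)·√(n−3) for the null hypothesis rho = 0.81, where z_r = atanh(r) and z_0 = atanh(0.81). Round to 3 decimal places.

z_r = atanh(0.60) = 0.693147,  z_0 = atanh(0.81) = 1.127029
SE = 1/√(n−3) = 1/√48 = 0.144338
z = (z_r − z_0)/SE = (0.693147 − 1.127029) / 0.144338 = -0.433882 / 0.144338 = -3.006

-3.006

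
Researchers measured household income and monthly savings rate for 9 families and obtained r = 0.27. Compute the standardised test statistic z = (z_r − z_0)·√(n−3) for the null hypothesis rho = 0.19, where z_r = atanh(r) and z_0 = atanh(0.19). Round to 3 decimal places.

0.207

Fisher z: atanh(0.27) = 0.276864, atanh(0.19) = 0.192337
z = (z_r − z_0)·√(n−3) = (0.276864 − 0.192337)·√6 = 0.084527 · 2.449490 = 0.207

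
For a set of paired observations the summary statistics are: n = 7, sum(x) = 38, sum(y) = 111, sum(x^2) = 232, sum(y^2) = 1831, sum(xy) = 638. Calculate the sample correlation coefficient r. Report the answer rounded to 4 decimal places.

Numerator: nΣxy − (Σx)(Σy) = 7·638 − (38)(111) = 248
Denominator: √[(nΣx²−(Σx)²)(nΣy²−(Σy)²)]
  nΣx²−(Σx)² = 7·232 − 1444 = 180;  nΣy²−(Σy)² = 7·1831 − 12321 = 496
  √(180·496) = √89280 = 298.7976
r = 248 / 298.7976 = 0.8300

0.8300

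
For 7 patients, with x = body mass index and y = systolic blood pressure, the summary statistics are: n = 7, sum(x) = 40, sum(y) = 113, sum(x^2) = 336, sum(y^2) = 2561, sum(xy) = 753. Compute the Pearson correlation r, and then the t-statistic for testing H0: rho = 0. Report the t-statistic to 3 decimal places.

0.922

S_xy = nΣxy − ΣxΣy = 7·753 − 40·113 = 5271 − 4520 = 751
S_xx = nΣx² − (Σx)² = 7·336 − 40² = 2352 − 1600 = 752
S_yy = nΣy² − (Σy)² = 7·2561 − 113² = 17927 − 12769 = 5158
r = S_xy / √(S_xx·S_yy) = 751 / √(752·5158) = 751 / √3878816 = 751 / 1969.4710 = 0.3813
t = r·√(n−2)/√(1−r²) = 0.3813·√5 / √(1−0.145390) = 0.852613 / 0.924451 = 0.922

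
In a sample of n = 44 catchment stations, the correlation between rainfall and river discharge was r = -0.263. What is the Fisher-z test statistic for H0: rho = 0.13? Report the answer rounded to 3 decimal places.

Fisher z: atanh(-0.263) = -0.269329, atanh(0.13) = 0.130740
z = (z_r − z_0)·√(n−3) = (-0.269329 − 0.130740)·√41 = -0.400069 · 6.403124 = -2.562

-2.562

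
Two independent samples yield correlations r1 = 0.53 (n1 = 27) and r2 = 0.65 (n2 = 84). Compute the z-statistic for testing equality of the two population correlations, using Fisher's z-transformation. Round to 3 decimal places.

-0.797

Fisher z-transforms: z1 = atanh(0.53) = 0.590145, z2 = atanh(0.65) = 0.775299; difference d = -0.185154
Var(d) = 1/24 + 1/81 = 0.0416667 + 0.0123457 = 0.0540124
z = d/√Var(d) = -0.185154 / √0.0540124 = -0.185154 / 0.232406 = -0.797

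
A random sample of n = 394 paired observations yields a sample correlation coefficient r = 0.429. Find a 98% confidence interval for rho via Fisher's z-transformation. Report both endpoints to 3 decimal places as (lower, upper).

z_r = atanh(0.429) = 0.458670;  SE = 1/√(n−3) = 1/√391 = 0.050572
z-limits: 0.458670 ± 2.326·0.050572 = 0.458670 ± 0.117630 = [0.341040, 0.576300]
ρ-limits: (tanh 0.341040, tanh 0.576300) = (0.328, 0.520)

(0.328, 0.520)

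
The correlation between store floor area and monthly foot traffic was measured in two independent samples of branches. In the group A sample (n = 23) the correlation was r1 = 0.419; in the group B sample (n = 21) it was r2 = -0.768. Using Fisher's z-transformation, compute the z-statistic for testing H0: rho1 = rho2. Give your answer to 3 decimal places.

z1 = atanh(0.419) = 0.446478,  z2 = atanh(-0.768) = -1.015433
SE = √(1/(n1−3) + 1/(n2−3)) = √(1/20 + 1/18) = √(0.0500000 + 0.0555556) = √0.1055556 = 0.324893
z = (z1 − z2)/SE = (0.446478 − (-1.015433)) / 0.324893 = 1.461911 / 0.324893 = 4.500

4.500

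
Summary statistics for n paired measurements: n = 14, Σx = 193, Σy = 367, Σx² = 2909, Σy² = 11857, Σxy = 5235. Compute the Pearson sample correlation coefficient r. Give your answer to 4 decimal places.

0.2357

S_xy = nΣxy − ΣxΣy = 14·5235 − 193·367 = 73290 − 70831 = 2459
S_xx = nΣx² − (Σx)² = 14·2909 − 193² = 40726 − 37249 = 3477
S_yy = nΣy² − (Σy)² = 14·11857 − 367² = 165998 − 134689 = 31309
r = S_xy / √(S_xx·S_yy) = 2459 / √(3477·31309) = 2459 / √108861393 = 2459 / 10433.6663 = 0.2357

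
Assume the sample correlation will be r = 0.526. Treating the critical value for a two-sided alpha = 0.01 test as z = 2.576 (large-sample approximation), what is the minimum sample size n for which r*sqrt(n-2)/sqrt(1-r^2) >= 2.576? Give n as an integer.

20

Need r·√(n−2)/√(1−r²) ≥ 2.576
√(n−2) ≥ 2.576·√(1−0.276676) / 0.526 = 2.576·0.850485 / 0.526 = 4.1651
n−2 ≥ 17.3481  ⇒  n ≥ 19.3481
Smallest integer n = 20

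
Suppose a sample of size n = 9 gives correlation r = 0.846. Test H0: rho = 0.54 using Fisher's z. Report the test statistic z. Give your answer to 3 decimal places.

1.562

Fisher z: atanh(0.846) = 1.241912, atanh(0.54) = 0.604156
z = (z_r − z_0)·√(n−3) = (1.241912 − 0.604156)·√6 = 0.637756 · 2.449490 = 1.562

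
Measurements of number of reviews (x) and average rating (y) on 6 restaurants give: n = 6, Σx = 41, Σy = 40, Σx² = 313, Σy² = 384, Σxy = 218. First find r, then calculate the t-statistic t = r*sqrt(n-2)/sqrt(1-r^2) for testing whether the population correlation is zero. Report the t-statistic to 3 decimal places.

Numerator: nΣxy − (Σx)(Σy) = 6·218 − (41)(40) = -332
Denominator: √[(nΣx²−(Σx)²)(nΣy²−(Σy)²)]
  nΣx²−(Σx)² = 6·313 − 1681 = 197;  nΣy²−(Σy)² = 6·384 − 1600 = 704
  √(197·704) = √138688 = 372.4084
r = -332 / 372.4084 = -0.8915
t = r·√(n−2)/√(1−r²) = -0.8915·√4 / √(1−0.794772) = -1.783000 / 0.453021 = -3.936

-3.936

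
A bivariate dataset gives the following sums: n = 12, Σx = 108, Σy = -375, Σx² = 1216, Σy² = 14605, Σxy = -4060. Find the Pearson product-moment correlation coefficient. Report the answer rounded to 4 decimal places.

-0.8163

S_xy = nΣxy − ΣxΣy = 12·(-4060) − 108·(-375) = -48720 − (-40500) = -8220
S_xx = nΣx² − (Σx)² = 12·1216 − 108² = 14592 − 11664 = 2928
S_yy = nΣy² − (Σy)² = 12·14605 − (-375)² = 175260 − 140625 = 34635
r = S_xy / √(S_xx·S_yy) = -8220 / √(2928·34635) = -8220 / √101411280 = -8220 / 10070.3168 = -0.8163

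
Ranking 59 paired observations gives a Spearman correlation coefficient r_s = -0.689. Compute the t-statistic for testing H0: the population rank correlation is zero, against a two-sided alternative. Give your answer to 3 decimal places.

1 − r_s² = 1 − 0.474721 = 0.525279;  √(1−r_s²) = 0.724761
√(n−2) = √57 = 7.549834
t = r_s·√(n−2)/√(1−r_s²) = -0.689 · 7.549834 / 0.724761 = -7.177

-7.177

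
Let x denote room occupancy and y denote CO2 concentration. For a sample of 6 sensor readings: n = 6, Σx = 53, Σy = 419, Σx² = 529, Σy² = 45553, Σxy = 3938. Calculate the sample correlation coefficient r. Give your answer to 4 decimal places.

Numerator: nΣxy − (Σx)(Σy) = 6·3938 − (53)(419) = 1421
Denominator: √[(nΣx²−(Σx)²)(nΣy²−(Σy)²)]
  nΣx²−(Σx)² = 6·529 − 2809 = 365;  nΣy²−(Σy)² = 6·45553 − 175561 = 97757
  √(365·97757) = √35681305 = 5973.3830
r = 1421 / 5973.3830 = 0.2379

0.2379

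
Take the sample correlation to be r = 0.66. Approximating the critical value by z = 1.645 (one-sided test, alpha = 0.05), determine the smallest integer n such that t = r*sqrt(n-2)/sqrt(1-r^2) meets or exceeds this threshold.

Need r·√(n−2)/√(1−r²) ≥ 1.645
√(n−2) ≥ 1.645·√(1−0.4356) / 0.66 = 1.645·0.751266 / 0.66 = 1.8725
n−2 ≥ 3.5063  ⇒  n ≥ 5.5063
Smallest integer n = 6

6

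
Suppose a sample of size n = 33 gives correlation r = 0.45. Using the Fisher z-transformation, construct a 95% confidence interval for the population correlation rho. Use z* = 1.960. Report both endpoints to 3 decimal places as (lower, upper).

(0.126, 0.687)

Fisher z: z_r = atanh(r) = ½·ln((1+0.45)/(1−0.45)) = 0.484700
SE(z) = 1/√(n−3) = 1/√30 = 0.182574
95% ⇒ z* = 1.960; margin = 1.960·0.182574 = 0.357845
CI on z-scale: (0.126855, 0.842545)
Back-transform: tanh(0.126855) = 0.126179, tanh(0.842545) = 0.687155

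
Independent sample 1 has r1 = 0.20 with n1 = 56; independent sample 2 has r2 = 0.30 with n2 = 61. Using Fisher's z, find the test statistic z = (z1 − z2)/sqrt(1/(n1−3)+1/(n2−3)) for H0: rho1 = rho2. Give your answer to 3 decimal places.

Fisher z-transforms: z1 = atanh(0.20) = 0.202733, z2 = atanh(0.30) = 0.309520; difference d = -0.106787
Var(d) = 1/53 + 1/58 = 0.0188679 + 0.0172414 = 0.0361093
z = d/√Var(d) = -0.106787 / √0.0361093 = -0.106787 / 0.190024 = -0.562

-0.562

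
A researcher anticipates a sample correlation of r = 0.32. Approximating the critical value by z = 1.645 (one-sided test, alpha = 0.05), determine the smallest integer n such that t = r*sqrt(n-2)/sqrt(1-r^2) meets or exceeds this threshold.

Need r·√(n−2)/√(1−r²) ≥ 1.645
√(n−2) ≥ 1.645·√(1−0.1024) / 0.32 = 1.645·0.947418 / 0.32 = 4.8703
n−2 ≥ 23.7198  ⇒  n ≥ 25.7198
Smallest integer n = 26

26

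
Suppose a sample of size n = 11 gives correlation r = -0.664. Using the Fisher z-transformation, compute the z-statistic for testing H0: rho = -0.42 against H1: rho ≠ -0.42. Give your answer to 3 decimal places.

Fisher z: atanh(-0.664) = -0.799934, atanh(-0.42) = -0.447692
z = (z_r − z_0)·√(n−3) = (-0.799934 − (-0.447692))·√8 = -0.352242 · 2.828427 = -0.996

-0.996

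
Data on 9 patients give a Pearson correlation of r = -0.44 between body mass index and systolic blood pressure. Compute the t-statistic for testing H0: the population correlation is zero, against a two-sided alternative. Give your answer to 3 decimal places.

-1.296

t = r·√(n−2) / √(1−r²) with r = -0.44, n = 9
  = -0.44·√7 / √(1 − 0.1936)
  = -0.44·2.645751 / 0.897998
  = -1.164130 / 0.897998 = -1.296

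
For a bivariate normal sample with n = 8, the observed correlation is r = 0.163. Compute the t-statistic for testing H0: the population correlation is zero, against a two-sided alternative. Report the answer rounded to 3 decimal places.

0.405

t = r·√(n−2) / √(1−r²) with r = 0.163, n = 8
  = 0.163·√6 / √(1 − 0.026569)
  = 0.163·2.449490 / 0.986626
  = 0.399267 / 0.986626 = 0.405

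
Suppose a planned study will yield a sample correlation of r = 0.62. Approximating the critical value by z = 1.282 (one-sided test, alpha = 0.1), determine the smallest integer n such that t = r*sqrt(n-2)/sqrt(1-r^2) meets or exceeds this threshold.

5

Need r·√(n−2)/√(1−r²) ≥ 1.282
√(n−2) ≥ 1.282·√(1−0.3844) / 0.62 = 1.282·0.784602 / 0.62 = 1.6224
n−2 ≥ 2.6322  ⇒  n ≥ 4.6322
Smallest integer n = 5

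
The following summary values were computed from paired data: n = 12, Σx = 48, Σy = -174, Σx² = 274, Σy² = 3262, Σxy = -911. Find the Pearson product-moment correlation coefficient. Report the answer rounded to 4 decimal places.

S_xy = nΣxy − ΣxΣy = 12·(-911) − 48·(-174) = -10932 − (-8352) = -2580
S_xx = nΣx² − (Σx)² = 12·274 − 48² = 3288 − 2304 = 984
S_yy = nΣy² − (Σy)² = 12·3262 − (-174)² = 39144 − 30276 = 8868
r = S_xy / √(S_xx·S_yy) = -2580 / √(984·8868) = -2580 / √8726112 = -2580 / 2953.9993 = -0.8734

-0.8734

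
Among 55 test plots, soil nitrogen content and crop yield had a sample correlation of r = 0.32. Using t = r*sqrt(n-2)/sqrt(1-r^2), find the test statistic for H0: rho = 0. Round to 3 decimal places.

2.459

1 − r² = 1 − 0.1024 = 0.8976;  √(1−r²) = 0.947418
√(n−2) = √53 = 7.280110
t = r·√(n−2)/√(1−r²) = 0.32 · 7.280110 / 0.947418 = 2.459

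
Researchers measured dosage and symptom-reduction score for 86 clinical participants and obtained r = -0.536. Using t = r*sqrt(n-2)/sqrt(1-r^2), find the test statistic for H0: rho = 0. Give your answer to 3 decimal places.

-5.819

t = r·√(n−2) / √(1−r²) with r = -0.536, n = 86
  = -0.536·√84 / √(1 − 0.287296)
  = -0.536·9.165151 / 0.844218
  = -4.912521 / 0.844218 = -5.819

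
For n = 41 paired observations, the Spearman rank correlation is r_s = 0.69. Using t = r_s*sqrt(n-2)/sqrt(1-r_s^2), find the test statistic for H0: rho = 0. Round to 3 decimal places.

1 − r_s² = 1 − 0.4761 = 0.5239;  √(1−r_s²) = 0.723809
√(n−2) = √39 = 6.244998
t = r_s·√(n−2)/√(1−r_s²) = 0.69 · 6.244998 / 0.723809 = 5.953

5.953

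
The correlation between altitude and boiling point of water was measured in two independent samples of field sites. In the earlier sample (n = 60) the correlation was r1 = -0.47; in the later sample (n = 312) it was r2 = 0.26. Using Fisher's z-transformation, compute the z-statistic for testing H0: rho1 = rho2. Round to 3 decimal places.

z1 = atanh(-0.47) = -0.510070,  z2 = atanh(0.26) = 0.266108
SE = √(1/(n1−3) + 1/(n2−3)) = √(1/57 + 1/309) = √(0.0175439 + 0.0032362) = √0.0207801 = 0.144153
z = (z1 − z2)/SE = (-0.510070 − 0.266108) / 0.144153 = -0.776178 / 0.144153 = -5.384

-5.384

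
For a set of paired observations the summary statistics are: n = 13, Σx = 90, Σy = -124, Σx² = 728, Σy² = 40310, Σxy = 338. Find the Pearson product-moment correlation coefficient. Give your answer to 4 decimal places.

Numerator: nΣxy − (Σx)(Σy) = 13·338 − (90)(-124) = 15554
Denominator: √[(nΣx²−(Σx)²)(nΣy²−(Σy)²)]
  nΣx²−(Σx)² = 13·728 − 8100 = 1364;  nΣy²−(Σy)² = 13·40310 − 15376 = 508654
  √(1364·508654) = √693804056 = 26340.1605
r = 15554 / 26340.1605 = 0.5905

0.5905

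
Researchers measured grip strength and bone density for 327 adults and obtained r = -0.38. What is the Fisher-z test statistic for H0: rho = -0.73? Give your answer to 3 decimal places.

9.516

z_r = atanh(-0.38) = -0.400060,  z_0 = atanh(-0.73) = -0.928727
SE = 1/√(n−3) = 1/√324 = 0.055556
z = (z_r − z_0)/SE = (-0.400060 − (-0.928727)) / 0.055556 = 0.528667 / 0.055556 = 9.516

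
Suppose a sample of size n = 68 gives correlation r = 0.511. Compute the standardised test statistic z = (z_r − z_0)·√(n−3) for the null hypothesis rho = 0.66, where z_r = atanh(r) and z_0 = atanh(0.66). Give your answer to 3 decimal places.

z_r = atanh(0.511) = 0.564082,  z_0 = atanh(0.66) = 0.792814
SE = 1/√(n−3) = 1/√65 = 0.124035
z = (z_r − z_0)/SE = (0.564082 − 0.792814) / 0.124035 = -0.228732 / 0.124035 = -1.844

-1.844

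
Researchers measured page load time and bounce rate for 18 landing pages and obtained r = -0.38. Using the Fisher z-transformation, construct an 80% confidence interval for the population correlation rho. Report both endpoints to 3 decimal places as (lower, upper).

(-0.624, -0.069)

z_r = atanh(-0.38) = -0.400060;  SE = 1/√(n−3) = 1/√15 = 0.258199
z-limits: -0.400060 ± 1.282·0.258199 = -0.400060 ± 0.331011 = [-0.731071, -0.069049]
ρ-limits: (tanh -0.731071, tanh -0.069049) = (-0.624, -0.069)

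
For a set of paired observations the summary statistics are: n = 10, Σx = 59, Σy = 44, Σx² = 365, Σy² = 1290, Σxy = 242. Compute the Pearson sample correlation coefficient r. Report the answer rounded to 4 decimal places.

-0.1293

Numerator: nΣxy − (Σx)(Σy) = 10·242 − (59)(44) = -176
Denominator: √[(nΣx²−(Σx)²)(nΣy²−(Σy)²)]
  nΣx²−(Σx)² = 10·365 − 3481 = 169;  nΣy²−(Σy)² = 10·1290 − 1936 = 10964
  √(169·10964) = √1852916 = 1361.2186
r = -176 / 1361.2186 = -0.1293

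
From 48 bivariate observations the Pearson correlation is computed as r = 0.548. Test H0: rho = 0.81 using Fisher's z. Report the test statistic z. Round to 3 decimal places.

z_r = atanh(0.548) = 0.615518,  z_0 = atanh(0.81) = 1.127029
SE = 1/√(n−3) = 1/√45 = 0.149071
z = (z_r − z_0)/SE = (0.615518 − 1.127029) / 0.149071 = -0.511511 / 0.149071 = -3.431

-3.431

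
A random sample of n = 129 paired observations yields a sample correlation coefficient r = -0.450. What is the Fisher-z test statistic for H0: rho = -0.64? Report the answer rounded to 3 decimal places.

z_r = atanh(-0.450) = -0.484700,  z_0 = atanh(-0.64) = -0.758174
SE = 1/√(n−3) = 1/√126 = 0.089087
z = (z_r − z_0)/SE = (-0.484700 − (-0.758174)) / 0.089087 = 0.273474 / 0.089087 = 3.070

3.070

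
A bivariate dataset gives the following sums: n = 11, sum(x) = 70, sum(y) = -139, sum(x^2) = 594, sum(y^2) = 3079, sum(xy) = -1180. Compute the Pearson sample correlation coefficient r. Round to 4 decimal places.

S_xy = nΣxy − ΣxΣy = 11·(-1180) − 70·(-139) = -12980 − (-9730) = -3250
S_xx = nΣx² − (Σx)² = 11·594 − 70² = 6534 − 4900 = 1634
S_yy = nΣy² − (Σy)² = 11·3079 − (-139)² = 33869 − 19321 = 14548
r = S_xy / √(S_xx·S_yy) = -3250 / √(1634·14548) = -3250 / √23771432 = -3250 / 4875.5956 = -0.6666

-0.6666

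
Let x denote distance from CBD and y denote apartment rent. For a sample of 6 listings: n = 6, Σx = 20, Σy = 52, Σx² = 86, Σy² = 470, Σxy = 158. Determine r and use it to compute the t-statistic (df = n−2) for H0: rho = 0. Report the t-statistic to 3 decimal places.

S_xy = nΣxy − ΣxΣy = 6·158 − 20·52 = 948 − 1040 = -92
S_xx = nΣx² − (Σx)² = 6·86 − 20² = 516 − 400 = 116
S_yy = nΣy² − (Σy)² = 6·470 − 52² = 2820 − 2704 = 116
r = S_xy / √(S_xx·S_yy) = -92 / √(116·116) = -92 / √13456 = -92 / 116.0000 = -0.7931
t = r·√(n−2)/√(1−r²) = -0.7931·√4 / √(1−0.629008) = -1.586200 / 0.609091 = -2.604

-2.604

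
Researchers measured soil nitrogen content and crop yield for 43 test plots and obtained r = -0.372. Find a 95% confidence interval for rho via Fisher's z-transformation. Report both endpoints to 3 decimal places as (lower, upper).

(-0.605, -0.081)

z_r = atanh(-0.372) = -0.390742;  SE = 1/√(n−3) = 1/√40 = 0.158114
z-limits: -0.390742 ± 1.960·0.158114 = -0.390742 ± 0.309903 = [-0.700645, -0.080839]
ρ-limits: (tanh -0.700645, tanh -0.080839) = (-0.605, -0.081)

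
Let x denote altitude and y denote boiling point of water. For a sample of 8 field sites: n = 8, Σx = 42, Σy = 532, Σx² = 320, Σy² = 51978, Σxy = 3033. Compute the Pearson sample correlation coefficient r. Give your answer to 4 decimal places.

Numerator: nΣxy − (Σx)(Σy) = 8·3033 − (42)(532) = 1920
Denominator: √[(nΣx²−(Σx)²)(nΣy²−(Σy)²)]
  nΣx²−(Σx)² = 8·320 − 1764 = 796;  nΣy²−(Σy)² = 8·51978 − 283024 = 132800
  √(796·132800) = √105708800 = 10281.4785
r = 1920 / 10281.4785 = 0.1867

0.1867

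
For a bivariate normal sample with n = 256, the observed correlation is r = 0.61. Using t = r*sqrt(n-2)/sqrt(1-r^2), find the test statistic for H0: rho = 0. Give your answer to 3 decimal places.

t = r·√(n−2) / √(1−r²) with r = 0.61, n = 256
  = 0.61·√254 / √(1 − 0.3721)
  = 0.61·15.937377 / 0.792401
  = 9.721800 / 0.792401 = 12.269

12.269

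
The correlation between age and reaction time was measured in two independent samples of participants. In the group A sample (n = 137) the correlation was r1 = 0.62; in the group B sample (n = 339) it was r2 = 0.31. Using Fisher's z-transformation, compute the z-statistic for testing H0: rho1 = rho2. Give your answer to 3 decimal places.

3.959

Fisher z-transforms: z1 = atanh(0.62) = 0.725005, z2 = atanh(0.31) = 0.320545; difference d = 0.404460
Var(d) = 1/134 + 1/336 = 0.0074627 + 0.0029762 = 0.0104389
z = d/√Var(d) = 0.404460 / √0.0104389 = 0.404460 / 0.102171 = 3.959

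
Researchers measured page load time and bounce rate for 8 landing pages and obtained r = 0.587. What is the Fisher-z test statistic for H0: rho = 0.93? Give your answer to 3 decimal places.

z_r = atanh(0.587) = 0.673077,  z_0 = atanh(0.93) = 1.658390
SE = 1/√(n−3) = 1/√5 = 0.447214
z = (z_r − z_0)/SE = (0.673077 − 1.658390) / 0.447214 = -0.985313 / 0.447214 = -2.203

-2.203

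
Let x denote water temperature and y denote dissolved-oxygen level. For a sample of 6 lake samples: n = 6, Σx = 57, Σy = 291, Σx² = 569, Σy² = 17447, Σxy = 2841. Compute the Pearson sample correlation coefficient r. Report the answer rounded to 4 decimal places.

0.2527

Numerator: nΣxy − (Σx)(Σy) = 6·2841 − (57)(291) = 459
Denominator: √[(nΣx²−(Σx)²)(nΣy²−(Σy)²)]
  nΣx²−(Σx)² = 6·569 − 3249 = 165;  nΣy²−(Σy)² = 6·17447 − 84681 = 20001
  √(165·20001) = √3300165 = 1816.6356
r = 459 / 1816.6356 = 0.2527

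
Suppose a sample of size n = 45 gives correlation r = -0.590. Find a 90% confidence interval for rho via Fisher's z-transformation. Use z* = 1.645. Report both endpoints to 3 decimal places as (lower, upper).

Fisher z: z_r = atanh(r) = ½·ln((1+(-0.590))/(1−(-0.590))) = -0.677666
SE(z) = 1/√(n−3) = 1/√42 = 0.154303
90% ⇒ z* = 1.645; margin = 1.645·0.154303 = 0.253828
CI on z-scale: (-0.931494, -0.423838)
Back-transform: tanh(-0.931494) = -0.731290, tanh(-0.423838) = -0.400159

(-0.731, -0.400)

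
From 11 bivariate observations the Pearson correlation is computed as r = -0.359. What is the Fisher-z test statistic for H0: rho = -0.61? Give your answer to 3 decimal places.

Fisher z: atanh(-0.359) = -0.375737, atanh(-0.61) = -0.708921
z = (z_r − z_0)·√(n−3) = (-0.375737 − (-0.708921))·√8 = 0.333184 · 2.828427 = 0.942

0.942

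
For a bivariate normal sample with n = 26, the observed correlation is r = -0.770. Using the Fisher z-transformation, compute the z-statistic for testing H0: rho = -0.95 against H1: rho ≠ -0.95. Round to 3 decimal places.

z_r = atanh(-0.770) = -1.020328,  z_0 = atanh(-0.95) = -1.831781
SE = 1/√(n−3) = 1/√23 = 0.208514
z = (z_r − z_0)/SE = (-1.020328 − (-1.831781)) / 0.208514 = 0.811453 / 0.208514 = 3.892

3.892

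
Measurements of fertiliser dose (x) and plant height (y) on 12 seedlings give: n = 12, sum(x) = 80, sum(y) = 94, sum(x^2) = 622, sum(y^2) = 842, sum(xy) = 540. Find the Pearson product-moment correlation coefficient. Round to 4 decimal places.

Numerator: nΣxy − (Σx)(Σy) = 12·540 − (80)(94) = -1040
Denominator: √[(nΣx²−(Σx)²)(nΣy²−(Σy)²)]
  nΣx²−(Σx)² = 12·622 − 6400 = 1064;  nΣy²−(Σy)² = 12·842 − 8836 = 1268
  √(1064·1268) = √1349152 = 1161.5300
r = -1040 / 1161.5300 = -0.8954

-0.8954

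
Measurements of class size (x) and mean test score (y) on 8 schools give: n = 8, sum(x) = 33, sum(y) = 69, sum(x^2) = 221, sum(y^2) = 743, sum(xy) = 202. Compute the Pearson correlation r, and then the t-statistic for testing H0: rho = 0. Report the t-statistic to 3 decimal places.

S_xy = nΣxy − ΣxΣy = 8·202 − 33·69 = 1616 − 2277 = -661
S_xx = nΣx² − (Σx)² = 8·221 − 33² = 1768 − 1089 = 679
S_yy = nΣy² − (Σy)² = 8·743 − 69² = 5944 − 4761 = 1183
r = S_xy / √(S_xx·S_yy) = -661 / √(679·1183) = -661 / √803257 = -661 / 896.2461 = -0.7375
t = r·√(n−2)/√(1−r²) = -0.7375·√6 / √(1−0.543906) = -1.806499 / 0.675347 = -2.675

-2.675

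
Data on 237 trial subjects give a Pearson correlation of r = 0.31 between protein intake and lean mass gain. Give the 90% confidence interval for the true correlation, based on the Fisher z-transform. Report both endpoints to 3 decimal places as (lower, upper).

z_r = atanh(0.31) = 0.320545;  SE = 1/√(n−3) = 1/√234 = 0.065372
z-limits: 0.320545 ± 1.645·0.065372 = 0.320545 ± 0.107537 = [0.213008, 0.428082]
ρ-limits: (tanh 0.213008, tanh 0.428082) = (0.210, 0.404)

(0.210, 0.404)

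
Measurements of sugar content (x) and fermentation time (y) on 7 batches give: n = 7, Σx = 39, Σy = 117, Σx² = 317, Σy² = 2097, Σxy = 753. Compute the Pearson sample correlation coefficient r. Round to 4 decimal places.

S_xy = nΣxy − ΣxΣy = 7·753 − 39·117 = 5271 − 4563 = 708
S_xx = nΣx² − (Σx)² = 7·317 − 39² = 2219 − 1521 = 698
S_yy = nΣy² − (Σy)² = 7·2097 − 117² = 14679 − 13689 = 990
r = S_xy / √(S_xx·S_yy) = 708 / √(698·990) = 708 / √691020 = 708 / 831.2761 = 0.8517

0.8517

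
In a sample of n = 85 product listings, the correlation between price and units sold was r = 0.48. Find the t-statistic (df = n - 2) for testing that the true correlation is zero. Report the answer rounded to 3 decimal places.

1 − r² = 1 − 0.2304 = 0.7696;  √(1−r²) = 0.877268
√(n−2) = √83 = 9.110434
t = r·√(n−2)/√(1−r²) = 0.48 · 9.110434 / 0.877268 = 4.985

4.985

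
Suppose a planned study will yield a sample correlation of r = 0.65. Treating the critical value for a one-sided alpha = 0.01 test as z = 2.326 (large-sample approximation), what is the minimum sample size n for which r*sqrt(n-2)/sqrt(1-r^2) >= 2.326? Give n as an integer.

r√(n−2)/√(1−r²) ≥ 2.326  ⇔  n−2 ≥ (2.326)²·(1−r²)/r²
(1−r²)/r² = (1−0.4225)/0.4225 = 1.3669
n ≥ 2 + 5.410276·1.3669 = 2 + 7.3953 = 9.3953
⌈9.3953⌉ = 10

10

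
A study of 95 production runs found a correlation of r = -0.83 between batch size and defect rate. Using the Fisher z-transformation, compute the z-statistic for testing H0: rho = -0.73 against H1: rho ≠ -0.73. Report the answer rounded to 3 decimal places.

-2.488

Fisher z: atanh(-0.83) = -1.188136, atanh(-0.73) = -0.928727
z = (z_r − z_0)·√(n−3) = (-1.188136 − (-0.928727))·√92 = -0.259409 · 9.591663 = -2.488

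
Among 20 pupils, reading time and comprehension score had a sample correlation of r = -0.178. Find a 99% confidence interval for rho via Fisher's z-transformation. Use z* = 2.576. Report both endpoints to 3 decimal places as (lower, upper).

Fisher z: z_r = atanh(r) = ½·ln((1+(-0.178))/(1−(-0.178))) = -0.179916
SE(z) = 1/√(n−3) = 1/√17 = 0.242536
99% ⇒ z* = 2.576; margin = 2.576·0.242536 = 0.624773
CI on z-scale: (-0.804689, 0.444857)
Back-transform: tanh(-0.804689) = -0.666650, tanh(0.444857) = 0.417662

(-0.667, 0.418)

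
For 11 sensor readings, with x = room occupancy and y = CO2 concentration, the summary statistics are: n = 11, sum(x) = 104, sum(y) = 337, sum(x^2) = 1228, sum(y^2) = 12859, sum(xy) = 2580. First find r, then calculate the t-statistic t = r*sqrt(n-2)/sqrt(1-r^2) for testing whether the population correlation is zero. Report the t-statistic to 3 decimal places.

S_xy = nΣxy − ΣxΣy = 11·2580 − 104·337 = 28380 − 35048 = -6668
S_xx = nΣx² − (Σx)² = 11·1228 − 104² = 13508 − 10816 = 2692
S_yy = nΣy² − (Σy)² = 11·12859 − 337² = 141449 − 113569 = 27880
r = S_xy / √(S_xx·S_yy) = -6668 / √(2692·27880) = -6668 / √75052960 = -6668 / 8663.3111 = -0.7697
t = r·√(n−2)/√(1−r²) = -0.7697·√9 / √(1−0.592438) = -2.309100 / 0.638406 = -3.617

-3.617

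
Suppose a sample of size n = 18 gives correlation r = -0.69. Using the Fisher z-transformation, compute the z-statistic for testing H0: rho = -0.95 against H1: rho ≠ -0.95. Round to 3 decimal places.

z_r = atanh(-0.69) = -0.847956,  z_0 = atanh(-0.95) = -1.831781
SE = 1/√(n−3) = 1/√15 = 0.258199
z = (z_r − z_0)/SE = (-0.847956 − (-1.831781)) / 0.258199 = 0.983825 / 0.258199 = 3.810

3.810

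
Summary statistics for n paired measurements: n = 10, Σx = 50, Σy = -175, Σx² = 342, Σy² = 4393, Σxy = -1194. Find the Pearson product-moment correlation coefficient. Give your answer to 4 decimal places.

Numerator: nΣxy − (Σx)(Σy) = 10·(-1194) − (50)(-175) = -3190
Denominator: √[(nΣx²−(Σx)²)(nΣy²−(Σy)²)]
  nΣx²−(Σx)² = 10·342 − 2500 = 920;  nΣy²−(Σy)² = 10·4393 − 30625 = 13305
  √(920·13305) = √12240600 = 3498.6569
r = -3190 / 3498.6569 = -0.9118

-0.9118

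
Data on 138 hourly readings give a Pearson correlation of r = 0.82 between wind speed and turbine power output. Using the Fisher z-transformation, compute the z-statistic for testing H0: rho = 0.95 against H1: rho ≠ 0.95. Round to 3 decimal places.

-7.842

z_r = atanh(0.82) = 1.156817,  z_0 = atanh(0.95) = 1.831781
SE = 1/√(n−3) = 1/√135 = 0.086066
z = (z_r − z_0)/SE = (1.156817 − 1.831781) / 0.086066 = -0.674964 / 0.086066 = -7.842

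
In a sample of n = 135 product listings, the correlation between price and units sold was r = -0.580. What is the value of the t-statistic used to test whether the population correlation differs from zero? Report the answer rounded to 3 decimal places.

1 − r² = 1 − 0.336400 = 0.663600;  √(1−r²) = 0.814616
√(n−2) = √133 = 11.532563
t = r·√(n−2)/√(1−r²) = -0.580 · 11.532563 / 0.814616 = -8.211

-8.211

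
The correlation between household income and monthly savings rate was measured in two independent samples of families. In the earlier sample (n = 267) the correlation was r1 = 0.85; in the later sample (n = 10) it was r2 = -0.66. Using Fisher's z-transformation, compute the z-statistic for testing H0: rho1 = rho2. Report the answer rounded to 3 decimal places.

5.351

Fisher z-transforms: z1 = atanh(0.85) = 1.256153, z2 = atanh(-0.66) = -0.792814; difference d = 2.048967
Var(d) = 1/264 + 1/7 = 0.0037879 + 0.1428571 = 0.1466450
z = d/√Var(d) = 2.048967 / √0.1466450 = 2.048967 / 0.382943 = 5.351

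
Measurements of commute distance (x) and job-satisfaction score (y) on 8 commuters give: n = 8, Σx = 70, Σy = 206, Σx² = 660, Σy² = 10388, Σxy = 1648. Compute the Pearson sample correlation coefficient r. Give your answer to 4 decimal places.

-0.3144

S_xy = nΣxy − ΣxΣy = 8·1648 − 70·206 = 13184 − 14420 = -1236
S_xx = nΣx² − (Σx)² = 8·660 − 70² = 5280 − 4900 = 380
S_yy = nΣy² − (Σy)² = 8·10388 − 206² = 83104 − 42436 = 40668
r = S_xy / √(S_xx·S_yy) = -1236 / √(380·40668) = -1236 / √15453840 = -1236 / 3931.1372 = -0.3144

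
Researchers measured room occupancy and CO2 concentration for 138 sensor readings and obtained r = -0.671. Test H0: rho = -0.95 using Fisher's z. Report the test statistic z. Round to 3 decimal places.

11.842

z_r = atanh(-0.671) = -0.812560,  z_0 = atanh(-0.95) = -1.831781
SE = 1/√(n−3) = 1/√135 = 0.086066
z = (z_r − z_0)/SE = (-0.812560 − (-1.831781)) / 0.086066 = 1.019221 / 0.086066 = 11.842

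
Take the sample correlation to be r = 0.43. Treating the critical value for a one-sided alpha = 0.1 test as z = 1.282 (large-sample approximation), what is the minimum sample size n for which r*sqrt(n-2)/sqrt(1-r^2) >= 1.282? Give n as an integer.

10

Need r·√(n−2)/√(1−r²) ≥ 1.282
√(n−2) ≥ 1.282·√(1−0.1849) / 0.43 = 1.282·0.902829 / 0.43 = 2.6917
n−2 ≥ 7.2452  ⇒  n ≥ 9.2452
Smallest integer n = 10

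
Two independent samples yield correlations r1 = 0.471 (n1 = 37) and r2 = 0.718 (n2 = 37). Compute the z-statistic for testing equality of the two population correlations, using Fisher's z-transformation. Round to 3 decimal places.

z1 = atanh(0.471) = 0.511355,  z2 = atanh(0.718) = 0.903505
SE = √(1/(n1−3) + 1/(n2−3)) = √(1/34 + 1/34) = √(0.0294118 + 0.0294118) = √0.0588236 = 0.242536
z = (z1 − z2)/SE = (0.511355 − 0.903505) / 0.242536 = -0.392150 / 0.242536 = -1.617

-1.617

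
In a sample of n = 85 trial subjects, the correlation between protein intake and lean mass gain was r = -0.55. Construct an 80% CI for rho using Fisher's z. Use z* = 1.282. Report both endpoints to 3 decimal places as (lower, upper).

z_r = atanh(-0.55) = -0.618381;  SE = 1/√(n−3) = 1/√82 = 0.110432
z-limits: -0.618381 ± 1.282·0.110432 = -0.618381 ± 0.141574 = [-0.759955, -0.476807]
ρ-limits: (tanh -0.759955, tanh -0.476807) = (-0.641, -0.444)

(-0.641, -0.444)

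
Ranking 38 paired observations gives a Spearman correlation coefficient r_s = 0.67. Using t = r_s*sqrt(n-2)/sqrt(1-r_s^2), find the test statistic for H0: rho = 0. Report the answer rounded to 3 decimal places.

t = r_s·√(n−2) / √(1−r_s²) with r_s = 0.67, n = 38
  = 0.67·√36 / √(1 − 0.4489)
  = 0.67·6.000000 / 0.742361
  = 4.020000 / 0.742361 = 5.415

5.415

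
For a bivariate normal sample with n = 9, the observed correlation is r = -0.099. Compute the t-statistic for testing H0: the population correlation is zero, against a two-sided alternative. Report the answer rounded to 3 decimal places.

-0.263

t = r·√(n−2) / √(1−r²) with r = -0.099, n = 9
  = -0.099·√7 / √(1 − 0.009801)
  = -0.099·2.645751 / 0.995087
  = -0.261929 / 0.995087 = -0.263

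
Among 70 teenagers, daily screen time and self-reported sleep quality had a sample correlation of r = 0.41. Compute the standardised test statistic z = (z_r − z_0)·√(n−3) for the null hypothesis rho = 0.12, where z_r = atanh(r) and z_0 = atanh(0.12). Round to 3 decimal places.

Fisher z: atanh(0.41) = 0.435611, atanh(0.12) = 0.120581
z = (z_r − z_0)·√(n−3) = (0.435611 − 0.120581)·√67 = 0.315030 · 8.185353 = 2.579

2.579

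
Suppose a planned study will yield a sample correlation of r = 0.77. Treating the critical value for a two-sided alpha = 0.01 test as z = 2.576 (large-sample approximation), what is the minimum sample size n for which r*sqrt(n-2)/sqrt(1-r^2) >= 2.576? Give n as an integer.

r√(n−2)/√(1−r²) ≥ 2.576  ⇔  n−2 ≥ (2.576)²·(1−r²)/r²
(1−r²)/r² = (1−0.5929)/0.5929 = 0.6866
n ≥ 2 + 6.635776·0.6866 = 2 + 4.5561 = 6.5561
⌈6.5561⌉ = 7

7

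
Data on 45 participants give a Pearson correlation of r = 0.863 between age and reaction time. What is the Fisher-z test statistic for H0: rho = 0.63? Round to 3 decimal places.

z_r = atanh(0.863) = 1.304981,  z_0 = atanh(0.63) = 0.741416
SE = 1/√(n−3) = 1/√42 = 0.154303
z = (z_r − z_0)/SE = (1.304981 − 0.741416) / 0.154303 = 0.563565 / 0.154303 = 3.652

3.652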